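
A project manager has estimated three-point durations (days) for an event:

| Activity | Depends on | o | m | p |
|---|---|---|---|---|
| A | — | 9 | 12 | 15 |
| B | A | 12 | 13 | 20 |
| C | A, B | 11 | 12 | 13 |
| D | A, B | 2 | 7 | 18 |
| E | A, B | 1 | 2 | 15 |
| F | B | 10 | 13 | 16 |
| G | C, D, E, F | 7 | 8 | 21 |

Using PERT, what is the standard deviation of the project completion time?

3.04 days

te_A = (9 + 4·12 + 15)/6 = 72/6 = 12; σ²_A = ((15−9)/6)² = 1.000
te_B = (12 + 4·13 + 20)/6 = 84/6 = 14; σ²_B = ((20−12)/6)² = 1.778
te_C = (11 + 4·12 + 13)/6 = 72/6 = 12; σ²_C = ((13−11)/6)² = 0.111
te_D = (2 + 4·7 + 18)/6 = 48/6 = 8; σ²_D = ((18−2)/6)² = 7.111
te_E = (1 + 4·2 + 15)/6 = 24/6 = 4; σ²_E = ((15−1)/6)² = 5.444
te_F = (10 + 4·13 + 16)/6 = 78/6 = 13; σ²_F = ((16−10)/6)² = 1.000
te_G = (7 + 4·8 + 21)/6 = 60/6 = 10; σ²_G = ((21−7)/6)² = 5.444

Forward pass:
ES_A = 0; EF_A = 12
ES_B = 12; EF_B = 12+14 = 26
ES_C = max(EF_A=12, EF_B=26) = 26; EF_C = 26+12 = 38
ES_D = max(EF_A=12, EF_B=26) = 26; EF_D = 26+8 = 34
ES_E = max(EF_A=12, EF_B=26) = 26; EF_E = 26+4 = 30
ES_F = 26; EF_F = 26+13 = 39
ES_G = max(EF_C=38, EF_D=34, EF_E=30, EF_F=39) = 39; EF_G = 39+10 = 49
Expected project duration μ = 49 days. Critical path: A → B → F → G.

Variance along critical path = 1.000 + 1.778 + 1.000 + 5.444 = 9.222
σ = √9.222 = 3.037 days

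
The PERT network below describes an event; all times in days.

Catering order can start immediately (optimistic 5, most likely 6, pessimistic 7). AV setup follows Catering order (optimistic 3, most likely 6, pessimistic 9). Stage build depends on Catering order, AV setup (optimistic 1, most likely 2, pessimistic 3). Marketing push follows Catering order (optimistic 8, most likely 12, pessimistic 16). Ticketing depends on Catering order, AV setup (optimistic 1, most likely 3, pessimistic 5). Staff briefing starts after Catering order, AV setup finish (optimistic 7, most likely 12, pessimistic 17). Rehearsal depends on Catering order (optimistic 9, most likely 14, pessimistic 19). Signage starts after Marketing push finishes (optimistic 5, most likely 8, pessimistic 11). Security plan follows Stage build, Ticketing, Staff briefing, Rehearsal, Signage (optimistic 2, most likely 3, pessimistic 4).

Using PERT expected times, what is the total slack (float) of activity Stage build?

12 days

te_Catering order = (5 + 4·6 + 7)/6 = 36/6 = 6
te_AV setup = (3 + 4·6 + 9)/6 = 36/6 = 6
te_Stage build = (1 + 4·2 + 3)/6 = 12/6 = 2
te_Marketing push = (8 + 4·12 + 16)/6 = 72/6 = 12
te_Ticketing = (1 + 4·3 + 5)/6 = 18/6 = 3
te_Staff briefing = (7 + 4·12 + 17)/6 = 72/6 = 12
te_Rehearsal = (9 + 4·14 + 19)/6 = 84/6 = 14
te_Signage = (5 + 4·8 + 11)/6 = 48/6 = 8
te_Security plan = (2 + 4·3 + 4)/6 = 18/6 = 3

Forward pass:
ES_Catering order = 0; EF_Catering order = 6
ES_AV setup = 6; EF_AV setup = 6+6 = 12
ES_Stage build = max(EF_Catering order=6, EF_AV setup=12) = 12; EF_Stage build = 12+2 = 14
ES_Marketing push = 6; EF_Marketing push = 6+12 = 18
ES_Ticketing = max(EF_Catering order=6, EF_AV setup=12) = 12; EF_Ticketing = 12+3 = 15
ES_Staff briefing = max(EF_Catering order=6, EF_AV setup=12) = 12; EF_Staff briefing = 12+12 = 24
ES_Rehearsal = 6; EF_Rehearsal = 6+14 = 20
ES_Signage = 18; EF_Signage = 18+8 = 26
ES_Security plan = max(EF_Stage build=14, EF_Ticketing=15, EF_Staff briefing=24, EF_Rehearsal=20, EF_Signage=26) = 26; EF_Security plan = 26+3 = 29
Expected project duration μ = 29 days. Critical path: Catering order → Marketing push → Signage → Security plan.

Backward pass:
LF_Security plan = 29; LS_Security plan = 29−3 = 26
LF_Signage = LS_Security plan = 26; LS_Signage = 26−8 = 18
LF_Rehearsal = LS_Security plan = 26; LS_Rehearsal = 26−14 = 12
LF_Staff briefing = LS_Security plan = 26; LS_Staff briefing = 26−12 = 14
LF_Ticketing = LS_Security plan = 26; LS_Ticketing = 26−3 = 23
LF_Marketing push = LS_Signage = 18; LS_Marketing push = 18−12 = 6
LF_Stage build = LS_Security plan = 26; LS_Stage build = 26−2 = 24
LF_AV setup = min(LS_Stage build=24, LS_Ticketing=23, LS_Staff briefing=14) = 14; LS_AV setup = 14−6 = 8
LF_Catering order = min(LS_AV setup=8, LS_Stage build=24, LS_Marketing push=6, LS_Ticketing=23, LS_Staff briefing=14, LS_Rehearsal=12) = 6; LS_Catering order = 6−6 = 0
Slack_Stage build = LS_Stage build − ES_Stage build = 24 − 12 = 12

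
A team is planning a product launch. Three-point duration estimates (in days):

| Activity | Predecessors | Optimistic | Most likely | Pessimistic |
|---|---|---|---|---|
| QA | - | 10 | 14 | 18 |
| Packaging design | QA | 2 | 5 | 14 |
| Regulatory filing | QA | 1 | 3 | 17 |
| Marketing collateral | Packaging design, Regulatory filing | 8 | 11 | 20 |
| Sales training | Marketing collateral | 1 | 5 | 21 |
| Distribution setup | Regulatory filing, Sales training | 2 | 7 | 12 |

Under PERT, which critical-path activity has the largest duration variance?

te_QA = (10 + 4·14 + 18)/6 = 84/6 = 14; σ²_QA = ((18−10)/6)² = 1.778
te_Packaging design = (2 + 4·5 + 14)/6 = 36/6 = 6; σ²_Packaging design = ((14−2)/6)² = 4.000
te_Regulatory filing = (1 + 4·3 + 17)/6 = 30/6 = 5; σ²_Regulatory filing = ((17−1)/6)² = 7.111
te_Marketing collateral = (8 + 4·11 + 20)/6 = 72/6 = 12; σ²_Marketing collateral = ((20−8)/6)² = 4.000
te_Sales training = (1 + 4·5 + 21)/6 = 42/6 = 7; σ²_Sales training = ((21−1)/6)² = 11.111
te_Distribution setup = (2 + 4·7 + 12)/6 = 42/6 = 7; σ²_Distribution setup = ((12−2)/6)² = 2.778

Forward pass:
ES_QA = 0; EF_QA = 14
ES_Packaging design = 14; EF_Packaging design = 14+6 = 20
ES_Regulatory filing = 14; EF_Regulatory filing = 14+5 = 19
ES_Marketing collateral = max(EF_Packaging design=20, EF_Regulatory filing=19) = 20; EF_Marketing collateral = 20+12 = 32
ES_Sales training = 32; EF_Sales training = 32+7 = 39
ES_Distribution setup = max(EF_Regulatory filing=19, EF_Sales training=39) = 39; EF_Distribution setup = 39+7 = 46
Expected project duration μ = 46 days. Critical path: QA → Packaging design → Marketing collateral → Sales training → Distribution setup.

Variances on critical path: σ²_QA=1.778, σ²_Packaging design=4.000, σ²_Marketing collateral=4.000, σ²_Sales training=11.111, σ²_Distribution setup=2.778.
Largest is σ²_Sales training = 11.111.

Sales training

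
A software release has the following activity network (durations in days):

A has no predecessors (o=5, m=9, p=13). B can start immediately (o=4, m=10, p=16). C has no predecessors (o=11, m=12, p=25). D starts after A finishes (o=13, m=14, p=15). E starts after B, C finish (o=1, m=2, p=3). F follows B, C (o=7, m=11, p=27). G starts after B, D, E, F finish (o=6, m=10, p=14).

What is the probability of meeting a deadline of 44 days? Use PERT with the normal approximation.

te_A = (5 + 4·9 + 13)/6 = 54/6 = 9; σ²_A = ((13−5)/6)² = 1.778
te_B = (4 + 4·10 + 16)/6 = 60/6 = 10; σ²_B = ((16−4)/6)² = 4.000
te_C = (11 + 4·12 + 25)/6 = 84/6 = 14; σ²_C = ((25−11)/6)² = 5.444
te_D = (13 + 4·14 + 15)/6 = 84/6 = 14; σ²_D = ((15−13)/6)² = 0.111
te_E = (1 + 4·2 + 3)/6 = 12/6 = 2; σ²_E = ((3−1)/6)² = 0.111
te_F = (7 + 4·11 + 27)/6 = 78/6 = 13; σ²_F = ((27−7)/6)² = 11.111
te_G = (6 + 4·10 + 14)/6 = 60/6 = 10; σ²_G = ((14−6)/6)² = 1.778

Forward pass:
ES_A = 0; EF_A = 9
ES_B = 0; EF_B = 10
ES_C = 0; EF_C = 14
ES_D = 9; EF_D = 9+14 = 23
ES_E = max(EF_B=10, EF_C=14) = 14; EF_E = 14+2 = 16
ES_F = max(EF_B=10, EF_C=14) = 14; EF_F = 14+13 = 27
ES_G = max(EF_B=10, EF_D=23, EF_E=16, EF_F=27) = 27; EF_G = 27+10 = 37
Expected project duration μ = 37 days. Critical path: C → F → G.

Variance along critical path = 5.444 + 11.111 + 1.778 = 18.333; σ = √18.333 = 4.282 days.
Z = (44 − 37) / 4.282 = 1.635
P(T ≤ 44) = Φ(1.635) ≈ 0.949

0.949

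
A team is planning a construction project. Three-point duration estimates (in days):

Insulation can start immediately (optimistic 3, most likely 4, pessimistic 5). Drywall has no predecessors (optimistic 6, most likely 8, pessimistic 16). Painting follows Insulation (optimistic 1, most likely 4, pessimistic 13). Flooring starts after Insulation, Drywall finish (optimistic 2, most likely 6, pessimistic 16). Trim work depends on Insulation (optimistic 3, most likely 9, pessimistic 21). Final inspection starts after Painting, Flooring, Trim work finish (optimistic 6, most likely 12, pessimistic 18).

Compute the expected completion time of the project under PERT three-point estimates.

te_Insulation = (3 + 4·4 + 5)/6 = 24/6 = 4
te_Drywall = (6 + 4·8 + 16)/6 = 54/6 = 9
te_Painting = (1 + 4·4 + 13)/6 = 30/6 = 5
te_Flooring = (2 + 4·6 + 16)/6 = 42/6 = 7
te_Trim work = (3 + 4·9 + 21)/6 = 60/6 = 10
te_Final inspection = (6 + 4·12 + 18)/6 = 72/6 = 12

Forward pass:
ES_Insulation = 0; EF_Insulation = 4
ES_Drywall = 0; EF_Drywall = 9
ES_Painting = 4; EF_Painting = 4+5 = 9
ES_Flooring = max(EF_Insulation=4, EF_Drywall=9) = 9; EF_Flooring = 9+7 = 16
ES_Trim work = 4; EF_Trim work = 4+10 = 14
ES_Final inspection = max(EF_Painting=9, EF_Flooring=16, EF_Trim work=14) = 16; EF_Final inspection = 16+12 = 28
Expected project duration μ = 28 days. Critical path: Drywall → Flooring → Final inspection.

28 days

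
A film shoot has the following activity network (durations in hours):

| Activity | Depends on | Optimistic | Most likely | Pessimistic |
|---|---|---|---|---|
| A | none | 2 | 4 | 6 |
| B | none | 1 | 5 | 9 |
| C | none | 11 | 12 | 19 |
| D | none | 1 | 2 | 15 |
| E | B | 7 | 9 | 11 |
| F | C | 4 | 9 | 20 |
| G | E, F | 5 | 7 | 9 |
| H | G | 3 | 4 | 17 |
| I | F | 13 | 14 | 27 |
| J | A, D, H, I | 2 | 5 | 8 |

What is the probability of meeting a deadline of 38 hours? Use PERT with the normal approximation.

0.063

te_A = (2 + 4·4 + 6)/6 = 24/6 = 4; σ²_A = ((6−2)/6)² = 0.444
te_B = (1 + 4·5 + 9)/6 = 30/6 = 5; σ²_B = ((9−1)/6)² = 1.778
te_C = (11 + 4·12 + 19)/6 = 78/6 = 13; σ²_C = ((19−11)/6)² = 1.778
te_D = (1 + 4·2 + 15)/6 = 24/6 = 4; σ²_D = ((15−1)/6)² = 5.444
te_E = (7 + 4·9 + 11)/6 = 54/6 = 9; σ²_E = ((11−7)/6)² = 0.444
te_F = (4 + 4·9 + 20)/6 = 60/6 = 10; σ²_F = ((20−4)/6)² = 7.111
te_G = (5 + 4·7 + 9)/6 = 42/6 = 7; σ²_G = ((9−5)/6)² = 0.444
te_H = (3 + 4·4 + 17)/6 = 36/6 = 6; σ²_H = ((17−3)/6)² = 5.444
te_I = (13 + 4·14 + 27)/6 = 96/6 = 16; σ²_I = ((27−13)/6)² = 5.444
te_J = (2 + 4·5 + 8)/6 = 30/6 = 5; σ²_J = ((8−2)/6)² = 1.000

Forward pass:
ES_A = 0; EF_A = 4
ES_B = 0; EF_B = 5
ES_C = 0; EF_C = 13
ES_D = 0; EF_D = 4
ES_E = 5; EF_E = 5+9 = 14
ES_F = 13; EF_F = 13+10 = 23
ES_G = max(EF_E=14, EF_F=23) = 23; EF_G = 23+7 = 30
ES_H = 30; EF_H = 30+6 = 36
ES_I = 23; EF_I = 23+16 = 39
ES_J = max(EF_A=4, EF_D=4, EF_H=36, EF_I=39) = 39; EF_J = 39+5 = 44
Expected project duration μ = 44 hours. Critical path: C → F → I → J.

Variance along critical path = 1.778 + 7.111 + 5.444 + 1.000 = 15.333; σ = √15.333 = 3.916 hours.
Z = (38 − 44) / 3.916 = -1.532
P(T ≤ 38) = Φ(-1.532) ≈ 0.063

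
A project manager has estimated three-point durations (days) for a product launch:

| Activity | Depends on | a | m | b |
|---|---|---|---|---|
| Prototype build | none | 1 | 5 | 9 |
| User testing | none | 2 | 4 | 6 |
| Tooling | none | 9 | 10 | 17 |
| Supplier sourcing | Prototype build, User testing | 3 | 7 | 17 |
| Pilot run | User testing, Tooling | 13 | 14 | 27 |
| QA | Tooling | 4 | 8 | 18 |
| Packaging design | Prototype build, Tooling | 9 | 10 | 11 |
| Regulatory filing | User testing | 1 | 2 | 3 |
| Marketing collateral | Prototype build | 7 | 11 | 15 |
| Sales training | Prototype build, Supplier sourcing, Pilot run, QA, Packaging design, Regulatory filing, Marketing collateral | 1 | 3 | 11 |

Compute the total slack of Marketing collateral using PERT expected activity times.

te_Prototype build = (1 + 4·5 + 9)/6 = 30/6 = 5
te_User testing = (2 + 4·4 + 6)/6 = 24/6 = 4
te_Tooling = (9 + 4·10 + 17)/6 = 66/6 = 11
te_Supplier sourcing = (3 + 4·7 + 17)/6 = 48/6 = 8
te_Pilot run = (13 + 4·14 + 27)/6 = 96/6 = 16
te_QA = (4 + 4·8 + 18)/6 = 54/6 = 9
te_Packaging design = (9 + 4·10 + 11)/6 = 60/6 = 10
te_Regulatory filing = (1 + 4·2 + 3)/6 = 12/6 = 2
te_Marketing collateral = (7 + 4·11 + 15)/6 = 66/6 = 11
te_Sales training = (1 + 4·3 + 11)/6 = 24/6 = 4

Forward pass:
ES_Prototype build = 0; EF_Prototype build = 5
ES_User testing = 0; EF_User testing = 4
ES_Tooling = 0; EF_Tooling = 11
ES_Supplier sourcing = max(EF_Prototype build=5, EF_User testing=4) = 5; EF_Supplier sourcing = 5+8 = 13
ES_Pilot run = max(EF_User testing=4, EF_Tooling=11) = 11; EF_Pilot run = 11+16 = 27
ES_QA = 11; EF_QA = 11+9 = 20
ES_Packaging design = max(EF_Prototype build=5, EF_Tooling=11) = 11; EF_Packaging design = 11+10 = 21
ES_Regulatory filing = 4; EF_Regulatory filing = 4+2 = 6
ES_Marketing collateral = 5; EF_Marketing collateral = 5+11 = 16
ES_Sales training = max(EF_Prototype build=5, EF_Supplier sourcing=13, EF_Pilot run=27, EF_QA=20, EF_Packaging design=21, EF_Regulatory filing=6, EF_Marketing collateral=16) = 27; EF_Sales training = 27+4 = 31
Expected project duration μ = 31 days. Critical path: Tooling → Pilot run → Sales training.

Backward pass:
LF_Sales training = 31; LS_Sales training = 31−4 = 27
LF_Marketing collateral = LS_Sales training = 27; LS_Marketing collateral = 27−11 = 16
LF_Regulatory filing = LS_Sales training = 27; LS_Regulatory filing = 27−2 = 25
LF_Packaging design = LS_Sales training = 27; LS_Packaging design = 27−10 = 17
LF_QA = LS_Sales training = 27; LS_QA = 27−9 = 18
LF_Pilot run = LS_Sales training = 27; LS_Pilot run = 27−16 = 11
LF_Supplier sourcing = LS_Sales training = 27; LS_Supplier sourcing = 27−8 = 19
LF_Tooling = min(LS_Pilot run=11, LS_QA=18, LS_Packaging design=17) = 11; LS_Tooling = 11−11 = 0
LF_User testing = min(LS_Supplier sourcing=19, LS_Pilot run=11, LS_Regulatory filing=25) = 11; LS_User testing = 11−4 = 7
LF_Prototype build = min(LS_Supplier sourcing=19, LS_Packaging design=17, LS_Marketing collateral=16, LS_Sales training=27) = 16; LS_Prototype build = 16−5 = 11
Slack_Marketing collateral = LS_Marketing collateral − ES_Marketing collateral = 16 − 5 = 11

11 days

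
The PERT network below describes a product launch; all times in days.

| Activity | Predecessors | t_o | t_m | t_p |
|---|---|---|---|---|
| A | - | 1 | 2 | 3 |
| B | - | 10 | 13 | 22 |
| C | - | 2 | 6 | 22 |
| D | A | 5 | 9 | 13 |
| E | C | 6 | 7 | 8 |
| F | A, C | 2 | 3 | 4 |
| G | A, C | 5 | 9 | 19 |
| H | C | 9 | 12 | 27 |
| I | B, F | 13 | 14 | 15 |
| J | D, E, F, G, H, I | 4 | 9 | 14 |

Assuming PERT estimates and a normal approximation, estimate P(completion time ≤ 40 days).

0.873

te_A = (1 + 4·2 + 3)/6 = 12/6 = 2; σ²_A = ((3−1)/6)² = 0.111
te_B = (10 + 4·13 + 22)/6 = 84/6 = 14; σ²_B = ((22−10)/6)² = 4.000
te_C = (2 + 4·6 + 22)/6 = 48/6 = 8; σ²_C = ((22−2)/6)² = 11.111
te_D = (5 + 4·9 + 13)/6 = 54/6 = 9; σ²_D = ((13−5)/6)² = 1.778
te_E = (6 + 4·7 + 8)/6 = 42/6 = 7; σ²_E = ((8−6)/6)² = 0.111
te_F = (2 + 4·3 + 4)/6 = 18/6 = 3; σ²_F = ((4−2)/6)² = 0.111
te_G = (5 + 4·9 + 19)/6 = 60/6 = 10; σ²_G = ((19−5)/6)² = 5.444
te_H = (9 + 4·12 + 27)/6 = 84/6 = 14; σ²_H = ((27−9)/6)² = 9.000
te_I = (13 + 4·14 + 15)/6 = 84/6 = 14; σ²_I = ((15−13)/6)² = 0.111
te_J = (4 + 4·9 + 14)/6 = 54/6 = 9; σ²_J = ((14−4)/6)² = 2.778

Forward pass:
ES_A = 0; EF_A = 2
ES_B = 0; EF_B = 14
ES_C = 0; EF_C = 8
ES_D = 2; EF_D = 2+9 = 11
ES_E = 8; EF_E = 8+7 = 15
ES_F = max(EF_A=2, EF_C=8) = 8; EF_F = 8+3 = 11
ES_G = max(EF_A=2, EF_C=8) = 8; EF_G = 8+10 = 18
ES_H = 8; EF_H = 8+14 = 22
ES_I = max(EF_B=14, EF_F=11) = 14; EF_I = 14+14 = 28
ES_J = max(EF_D=11, EF_E=15, EF_F=11, EF_G=18, EF_H=22, EF_I=28) = 28; EF_J = 28+9 = 37
Expected project duration μ = 37 days. Critical path: B → I → J.

Variance along critical path = 4.000 + 0.111 + 2.778 = 6.889; σ = √6.889 = 2.625 days.
Z = (40 − 37) / 2.625 = 1.143
P(T ≤ 40) = Φ(1.143) ≈ 0.873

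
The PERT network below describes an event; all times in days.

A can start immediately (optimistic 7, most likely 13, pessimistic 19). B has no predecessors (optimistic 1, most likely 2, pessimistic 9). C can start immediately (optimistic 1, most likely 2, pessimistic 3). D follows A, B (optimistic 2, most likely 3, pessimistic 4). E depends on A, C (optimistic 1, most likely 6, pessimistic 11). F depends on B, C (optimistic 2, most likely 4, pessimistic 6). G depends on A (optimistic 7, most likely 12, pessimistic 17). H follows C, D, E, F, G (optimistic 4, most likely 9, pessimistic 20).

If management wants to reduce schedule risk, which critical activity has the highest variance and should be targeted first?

te_A = (7 + 4·13 + 19)/6 = 78/6 = 13; σ²_A = ((19−7)/6)² = 4.000
te_B = (1 + 4·2 + 9)/6 = 18/6 = 3; σ²_B = ((9−1)/6)² = 1.778
te_C = (1 + 4·2 + 3)/6 = 12/6 = 2; σ²_C = ((3−1)/6)² = 0.111
te_D = (2 + 4·3 + 4)/6 = 18/6 = 3; σ²_D = ((4−2)/6)² = 0.111
te_E = (1 + 4·6 + 11)/6 = 36/6 = 6; σ²_E = ((11−1)/6)² = 2.778
te_F = (2 + 4·4 + 6)/6 = 24/6 = 4; σ²_F = ((6−2)/6)² = 0.444
te_G = (7 + 4·12 + 17)/6 = 72/6 = 12; σ²_G = ((17−7)/6)² = 2.778
te_H = (4 + 4·9 + 20)/6 = 60/6 = 10; σ²_H = ((20−4)/6)² = 7.111

Forward pass:
ES_A = 0; EF_A = 13
ES_B = 0; EF_B = 3
ES_C = 0; EF_C = 2
ES_D = max(EF_A=13, EF_B=3) = 13; EF_D = 13+3 = 16
ES_E = max(EF_A=13, EF_C=2) = 13; EF_E = 13+6 = 19
ES_F = max(EF_B=3, EF_C=2) = 3; EF_F = 3+4 = 7
ES_G = 13; EF_G = 13+12 = 25
ES_H = max(EF_C=2, EF_D=16, EF_E=19, EF_F=7, EF_G=25) = 25; EF_H = 25+10 = 35
Expected project duration μ = 35 days. Critical path: A → G → H.

Variances on critical path: σ²_A=4.000, σ²_G=2.778, σ²_H=7.111.
Largest is σ²_H = 7.111.

H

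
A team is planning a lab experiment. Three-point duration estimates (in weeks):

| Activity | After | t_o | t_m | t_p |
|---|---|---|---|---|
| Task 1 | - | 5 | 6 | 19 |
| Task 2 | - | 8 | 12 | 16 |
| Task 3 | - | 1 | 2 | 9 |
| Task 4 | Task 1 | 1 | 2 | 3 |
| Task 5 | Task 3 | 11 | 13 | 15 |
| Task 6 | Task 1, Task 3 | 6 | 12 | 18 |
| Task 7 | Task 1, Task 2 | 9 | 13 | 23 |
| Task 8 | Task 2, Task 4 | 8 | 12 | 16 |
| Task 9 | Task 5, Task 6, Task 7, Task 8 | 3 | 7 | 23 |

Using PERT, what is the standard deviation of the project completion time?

te_Task 1 = (5 + 4·6 + 19)/6 = 48/6 = 8; σ²_Task 1 = ((19−5)/6)² = 5.444
te_Task 2 = (8 + 4·12 + 16)/6 = 72/6 = 12; σ²_Task 2 = ((16−8)/6)² = 1.778
te_Task 3 = (1 + 4·2 + 9)/6 = 18/6 = 3; σ²_Task 3 = ((9−1)/6)² = 1.778
te_Task 4 = (1 + 4·2 + 3)/6 = 12/6 = 2; σ²_Task 4 = ((3−1)/6)² = 0.111
te_Task 5 = (11 + 4·13 + 15)/6 = 78/6 = 13; σ²_Task 5 = ((15−11)/6)² = 0.444
te_Task 6 = (6 + 4·12 + 18)/6 = 72/6 = 12; σ²_Task 6 = ((18−6)/6)² = 4.000
te_Task 7 = (9 + 4·13 + 23)/6 = 84/6 = 14; σ²_Task 7 = ((23−9)/6)² = 5.444
te_Task 8 = (8 + 4·12 + 16)/6 = 72/6 = 12; σ²_Task 8 = ((16−8)/6)² = 1.778
te_Task 9 = (3 + 4·7 + 23)/6 = 54/6 = 9; σ²_Task 9 = ((23−3)/6)² = 11.111

Forward pass:
ES_Task 1 = 0; EF_Task 1 = 8
ES_Task 2 = 0; EF_Task 2 = 12
ES_Task 3 = 0; EF_Task 3 = 3
ES_Task 4 = 8; EF_Task 4 = 8+2 = 10
ES_Task 5 = 3; EF_Task 5 = 3+13 = 16
ES_Task 6 = max(EF_Task 1=8, EF_Task 3=3) = 8; EF_Task 6 = 8+12 = 20
ES_Task 7 = max(EF_Task 1=8, EF_Task 2=12) = 12; EF_Task 7 = 12+14 = 26
ES_Task 8 = max(EF_Task 2=12, EF_Task 4=10) = 12; EF_Task 8 = 12+12 = 24
ES_Task 9 = max(EF_Task 5=16, EF_Task 6=20, EF_Task 7=26, EF_Task 8=24) = 26; EF_Task 9 = 26+9 = 35
Expected project duration μ = 35 weeks. Critical path: Task 2 → Task 7 → Task 9.

Variance along critical path = 1.778 + 5.444 + 11.111 = 18.333
σ = √18.333 = 4.282 weeks

4.28 weeks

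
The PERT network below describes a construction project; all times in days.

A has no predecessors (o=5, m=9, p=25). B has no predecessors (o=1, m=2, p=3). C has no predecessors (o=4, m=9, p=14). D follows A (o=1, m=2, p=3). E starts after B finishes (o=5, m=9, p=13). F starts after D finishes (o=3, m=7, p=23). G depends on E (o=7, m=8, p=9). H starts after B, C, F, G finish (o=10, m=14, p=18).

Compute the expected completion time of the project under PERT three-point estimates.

te_A = (5 + 4·9 + 25)/6 = 66/6 = 11
te_B = (1 + 4·2 + 3)/6 = 12/6 = 2
te_C = (4 + 4·9 + 14)/6 = 54/6 = 9
te_D = (1 + 4·2 + 3)/6 = 12/6 = 2
te_E = (5 + 4·9 + 13)/6 = 54/6 = 9
te_F = (3 + 4·7 + 23)/6 = 54/6 = 9
te_G = (7 + 4·8 + 9)/6 = 48/6 = 8
te_H = (10 + 4·14 + 18)/6 = 84/6 = 14

Forward pass:
ES_A = 0; EF_A = 11
ES_B = 0; EF_B = 2
ES_C = 0; EF_C = 9
ES_D = 11; EF_D = 11+2 = 13
ES_E = 2; EF_E = 2+9 = 11
ES_F = 13; EF_F = 13+9 = 22
ES_G = 11; EF_G = 11+8 = 19
ES_H = max(EF_B=2, EF_C=9, EF_F=22, EF_G=19) = 22; EF_H = 22+14 = 36
Expected project duration μ = 36 days. Critical path: A → D → F → H.

36 days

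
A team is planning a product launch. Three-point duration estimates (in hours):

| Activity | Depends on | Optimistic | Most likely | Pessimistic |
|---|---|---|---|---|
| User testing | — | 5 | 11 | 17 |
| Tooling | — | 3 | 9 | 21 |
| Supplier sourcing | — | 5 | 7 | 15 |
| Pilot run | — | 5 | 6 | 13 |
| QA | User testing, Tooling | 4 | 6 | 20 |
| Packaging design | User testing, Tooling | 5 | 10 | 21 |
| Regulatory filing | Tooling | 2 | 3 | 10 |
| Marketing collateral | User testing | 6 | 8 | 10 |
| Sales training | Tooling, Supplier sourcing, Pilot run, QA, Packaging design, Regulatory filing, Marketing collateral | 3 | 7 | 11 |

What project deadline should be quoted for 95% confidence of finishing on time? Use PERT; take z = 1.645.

te_User testing = (5 + 4·11 + 17)/6 = 66/6 = 11; σ²_User testing = ((17−5)/6)² = 4.000
te_Tooling = (3 + 4·9 + 21)/6 = 60/6 = 10; σ²_Tooling = ((21−3)/6)² = 9.000
te_Supplier sourcing = (5 + 4·7 + 15)/6 = 48/6 = 8; σ²_Supplier sourcing = ((15−5)/6)² = 2.778
te_Pilot run = (5 + 4·6 + 13)/6 = 42/6 = 7; σ²_Pilot run = ((13−5)/6)² = 1.778
te_QA = (4 + 4·6 + 20)/6 = 48/6 = 8; σ²_QA = ((20−4)/6)² = 7.111
te_Packaging design = (5 + 4·10 + 21)/6 = 66/6 = 11; σ²_Packaging design = ((21−5)/6)² = 7.111
te_Regulatory filing = (2 + 4·3 + 10)/6 = 24/6 = 4; σ²_Regulatory filing = ((10−2)/6)² = 1.778
te_Marketing collateral = (6 + 4·8 + 10)/6 = 48/6 = 8; σ²_Marketing collateral = ((10−6)/6)² = 0.444
te_Sales training = (3 + 4·7 + 11)/6 = 42/6 = 7; σ²_Sales training = ((11−3)/6)² = 1.778

Forward pass:
ES_User testing = 0; EF_User testing = 11
ES_Tooling = 0; EF_Tooling = 10
ES_Supplier sourcing = 0; EF_Supplier sourcing = 8
ES_Pilot run = 0; EF_Pilot run = 7
ES_QA = max(EF_User testing=11, EF_Tooling=10) = 11; EF_QA = 11+8 = 19
ES_Packaging design = max(EF_User testing=11, EF_Tooling=10) = 11; EF_Packaging design = 11+11 = 22
ES_Regulatory filing = 10; EF_Regulatory filing = 10+4 = 14
ES_Marketing collateral = 11; EF_Marketing collateral = 11+8 = 19
ES_Sales training = max(EF_Tooling=10, EF_Supplier sourcing=8, EF_Pilot run=7, EF_QA=19, EF_Packaging design=22, EF_Regulatory filing=14, EF_Marketing collateral=19) = 22; EF_Sales training = 22+7 = 29
Expected project duration μ = 29 hours. Critical path: User testing → Packaging design → Sales training.

Variance along critical path = 4.000 + 7.111 + 1.778 = 12.889; σ = 3.590 hours.
D = μ + z·σ = 29 + 1.645·3.590 = 34.9 hours

34.9 hours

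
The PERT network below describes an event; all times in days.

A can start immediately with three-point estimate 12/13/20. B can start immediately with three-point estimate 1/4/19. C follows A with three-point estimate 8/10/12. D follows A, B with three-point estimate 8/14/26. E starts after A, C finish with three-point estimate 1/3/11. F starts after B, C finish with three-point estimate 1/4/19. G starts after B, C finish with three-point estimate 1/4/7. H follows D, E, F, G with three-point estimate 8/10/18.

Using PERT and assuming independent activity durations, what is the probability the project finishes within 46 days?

0.909

te_A = (12 + 4·13 + 20)/6 = 84/6 = 14; σ²_A = ((20−12)/6)² = 1.778
te_B = (1 + 4·4 + 19)/6 = 36/6 = 6; σ²_B = ((19−1)/6)² = 9.000
te_C = (8 + 4·10 + 12)/6 = 60/6 = 10; σ²_C = ((12−8)/6)² = 0.444
te_D = (8 + 4·14 + 26)/6 = 90/6 = 15; σ²_D = ((26−8)/6)² = 9.000
te_E = (1 + 4·3 + 11)/6 = 24/6 = 4; σ²_E = ((11−1)/6)² = 2.778
te_F = (1 + 4·4 + 19)/6 = 36/6 = 6; σ²_F = ((19−1)/6)² = 9.000
te_G = (1 + 4·4 + 7)/6 = 24/6 = 4; σ²_G = ((7−1)/6)² = 1.000
te_H = (8 + 4·10 + 18)/6 = 66/6 = 11; σ²_H = ((18−8)/6)² = 2.778

Forward pass:
ES_A = 0; EF_A = 14
ES_B = 0; EF_B = 6
ES_C = 14; EF_C = 14+10 = 24
ES_D = max(EF_A=14, EF_B=6) = 14; EF_D = 14+15 = 29
ES_E = max(EF_A=14, EF_C=24) = 24; EF_E = 24+4 = 28
ES_F = max(EF_B=6, EF_C=24) = 24; EF_F = 24+6 = 30
ES_G = max(EF_B=6, EF_C=24) = 24; EF_G = 24+4 = 28
ES_H = max(EF_D=29, EF_E=28, EF_F=30, EF_G=28) = 30; EF_H = 30+11 = 41
Expected project duration μ = 41 days. Critical path: A → C → F → H.

Variance along critical path = 1.778 + 0.444 + 9.000 + 2.778 = 14.000; σ = √14.000 = 3.742 days.
Z = (46 − 41) / 3.742 = 1.336
P(T ≤ 46) = Φ(1.336) ≈ 0.909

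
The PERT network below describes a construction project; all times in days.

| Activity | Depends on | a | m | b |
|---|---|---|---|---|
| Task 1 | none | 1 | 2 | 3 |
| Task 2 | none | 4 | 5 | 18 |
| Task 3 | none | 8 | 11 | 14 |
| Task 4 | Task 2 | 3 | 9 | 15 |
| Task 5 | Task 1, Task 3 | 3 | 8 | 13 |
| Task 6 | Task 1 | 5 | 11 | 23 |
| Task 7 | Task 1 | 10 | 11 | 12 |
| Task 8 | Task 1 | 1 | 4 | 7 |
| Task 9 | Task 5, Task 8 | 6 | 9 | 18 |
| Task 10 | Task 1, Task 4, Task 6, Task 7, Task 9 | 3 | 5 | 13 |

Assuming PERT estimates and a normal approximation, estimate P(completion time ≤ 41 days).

0.968

te_Task 1 = (1 + 4·2 + 3)/6 = 12/6 = 2; σ²_Task 1 = ((3−1)/6)² = 0.111
te_Task 2 = (4 + 4·5 + 18)/6 = 42/6 = 7; σ²_Task 2 = ((18−4)/6)² = 5.444
te_Task 3 = (8 + 4·11 + 14)/6 = 66/6 = 11; σ²_Task 3 = ((14−8)/6)² = 1.000
te_Task 4 = (3 + 4·9 + 15)/6 = 54/6 = 9; σ²_Task 4 = ((15−3)/6)² = 4.000
te_Task 5 = (3 + 4·8 + 13)/6 = 48/6 = 8; σ²_Task 5 = ((13−3)/6)² = 2.778
te_Task 6 = (5 + 4·11 + 23)/6 = 72/6 = 12; σ²_Task 6 = ((23−5)/6)² = 9.000
te_Task 7 = (10 + 4·11 + 12)/6 = 66/6 = 11; σ²_Task 7 = ((12−10)/6)² = 0.111
te_Task 8 = (1 + 4·4 + 7)/6 = 24/6 = 4; σ²_Task 8 = ((7−1)/6)² = 1.000
te_Task 9 = (6 + 4·9 + 18)/6 = 60/6 = 10; σ²_Task 9 = ((18−6)/6)² = 4.000
te_Task 10 = (3 + 4·5 + 13)/6 = 36/6 = 6; σ²_Task 10 = ((13−3)/6)² = 2.778

Forward pass:
ES_Task 1 = 0; EF_Task 1 = 2
ES_Task 2 = 0; EF_Task 2 = 7
ES_Task 3 = 0; EF_Task 3 = 11
ES_Task 4 = 7; EF_Task 4 = 7+9 = 16
ES_Task 5 = max(EF_Task 1=2, EF_Task 3=11) = 11; EF_Task 5 = 11+8 = 19
ES_Task 6 = 2; EF_Task 6 = 2+12 = 14
ES_Task 7 = 2; EF_Task 7 = 2+11 = 13
ES_Task 8 = 2; EF_Task 8 = 2+4 = 6
ES_Task 9 = max(EF_Task 5=19, EF_Task 8=6) = 19; EF_Task 9 = 19+10 = 29
ES_Task 10 = max(EF_Task 1=2, EF_Task 4=16, EF_Task 6=14, EF_Task 7=13, EF_Task 9=29) = 29; EF_Task 10 = 29+6 = 35
Expected project duration μ = 35 days. Critical path: Task 3 → Task 5 → Task 9 → Task 10.

Variance along critical path = 1.000 + 2.778 + 4.000 + 2.778 = 10.556; σ = √10.556 = 3.249 days.
Z = (41 − 35) / 3.249 = 1.847
P(T ≤ 41) = Φ(1.847) ≈ 0.968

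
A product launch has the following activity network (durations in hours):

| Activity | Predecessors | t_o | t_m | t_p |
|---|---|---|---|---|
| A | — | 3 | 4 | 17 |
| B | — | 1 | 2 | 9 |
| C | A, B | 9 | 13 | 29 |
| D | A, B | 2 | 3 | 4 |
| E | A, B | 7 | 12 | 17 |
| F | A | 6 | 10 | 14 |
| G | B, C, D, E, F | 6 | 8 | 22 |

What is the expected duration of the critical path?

te_A = (3 + 4·4 + 17)/6 = 36/6 = 6
te_B = (1 + 4·2 + 9)/6 = 18/6 = 3
te_C = (9 + 4·13 + 29)/6 = 90/6 = 15
te_D = (2 + 4·3 + 4)/6 = 18/6 = 3
te_E = (7 + 4·12 + 17)/6 = 72/6 = 12
te_F = (6 + 4·10 + 14)/6 = 60/6 = 10
te_G = (6 + 4·8 + 22)/6 = 60/6 = 10

Forward pass:
ES_A = 0; EF_A = 6
ES_B = 0; EF_B = 3
ES_C = max(EF_A=6, EF_B=3) = 6; EF_C = 6+15 = 21
ES_D = max(EF_A=6, EF_B=3) = 6; EF_D = 6+3 = 9
ES_E = max(EF_A=6, EF_B=3) = 6; EF_E = 6+12 = 18
ES_F = 6; EF_F = 6+10 = 16
ES_G = max(EF_B=3, EF_C=21, EF_D=9, EF_E=18, EF_F=16) = 21; EF_G = 21+10 = 31
Expected project duration μ = 31 hours. Critical path: A → C → G.

31 hours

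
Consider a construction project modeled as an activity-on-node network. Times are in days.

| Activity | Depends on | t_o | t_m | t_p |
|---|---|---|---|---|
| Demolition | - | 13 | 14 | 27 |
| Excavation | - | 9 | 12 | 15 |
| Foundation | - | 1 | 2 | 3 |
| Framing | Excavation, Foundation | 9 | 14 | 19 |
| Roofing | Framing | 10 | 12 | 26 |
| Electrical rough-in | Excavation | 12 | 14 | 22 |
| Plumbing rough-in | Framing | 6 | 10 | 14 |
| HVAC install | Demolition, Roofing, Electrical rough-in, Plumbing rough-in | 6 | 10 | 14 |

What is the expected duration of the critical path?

te_Demolition = (13 + 4·14 + 27)/6 = 96/6 = 16
te_Excavation = (9 + 4·12 + 15)/6 = 72/6 = 12
te_Foundation = (1 + 4·2 + 3)/6 = 12/6 = 2
te_Framing = (9 + 4·14 + 19)/6 = 84/6 = 14
te_Roofing = (10 + 4·12 + 26)/6 = 84/6 = 14
te_Electrical rough-in = (12 + 4·14 + 22)/6 = 90/6 = 15
te_Plumbing rough-in = (6 + 4·10 + 14)/6 = 60/6 = 10
te_HVAC install = (6 + 4·10 + 14)/6 = 60/6 = 10

Forward pass:
ES_Demolition = 0; EF_Demolition = 16
ES_Excavation = 0; EF_Excavation = 12
ES_Foundation = 0; EF_Foundation = 2
ES_Framing = max(EF_Excavation=12, EF_Foundation=2) = 12; EF_Framing = 12+14 = 26
ES_Roofing = 26; EF_Roofing = 26+14 = 40
ES_Electrical rough-in = 12; EF_Electrical rough-in = 12+15 = 27
ES_Plumbing rough-in = 26; EF_Plumbing rough-in = 26+10 = 36
ES_HVAC install = max(EF_Demolition=16, EF_Roofing=40, EF_Electrical rough-in=27, EF_Plumbing rough-in=36) = 40; EF_HVAC install = 40+10 = 50
Expected project duration μ = 50 days. Critical path: Excavation → Framing → Roofing → HVAC install.

50 days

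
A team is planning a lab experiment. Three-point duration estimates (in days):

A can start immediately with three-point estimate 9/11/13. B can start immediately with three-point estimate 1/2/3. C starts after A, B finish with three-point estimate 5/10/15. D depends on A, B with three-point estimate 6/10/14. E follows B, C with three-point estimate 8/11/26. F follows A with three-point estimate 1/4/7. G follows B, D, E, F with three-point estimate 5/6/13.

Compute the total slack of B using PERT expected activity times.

9 days

te_A = (9 + 4·11 + 13)/6 = 66/6 = 11
te_B = (1 + 4·2 + 3)/6 = 12/6 = 2
te_C = (5 + 4·10 + 15)/6 = 60/6 = 10
te_D = (6 + 4·10 + 14)/6 = 60/6 = 10
te_E = (8 + 4·11 + 26)/6 = 78/6 = 13
te_F = (1 + 4·4 + 7)/6 = 24/6 = 4
te_G = (5 + 4·6 + 13)/6 = 42/6 = 7

Forward pass:
ES_A = 0; EF_A = 11
ES_B = 0; EF_B = 2
ES_C = max(EF_A=11, EF_B=2) = 11; EF_C = 11+10 = 21
ES_D = max(EF_A=11, EF_B=2) = 11; EF_D = 11+10 = 21
ES_E = max(EF_B=2, EF_C=21) = 21; EF_E = 21+13 = 34
ES_F = 11; EF_F = 11+4 = 15
ES_G = max(EF_B=2, EF_D=21, EF_E=34, EF_F=15) = 34; EF_G = 34+7 = 41
Expected project duration μ = 41 days. Critical path: A → C → E → G.

Backward pass:
LF_G = 41; LS_G = 41−7 = 34
LF_F = LS_G = 34; LS_F = 34−4 = 30
LF_E = LS_G = 34; LS_E = 34−13 = 21
LF_D = LS_G = 34; LS_D = 34−10 = 24
LF_C = LS_E = 21; LS_C = 21−10 = 11
LF_B = min(LS_C=11, LS_D=24, LS_E=21, LS_G=34) = 11; LS_B = 11−2 = 9
LF_A = min(LS_C=11, LS_D=24, LS_F=30) = 11; LS_A = 11−11 = 0
Slack_B = LS_B − ES_B = 9 − 0 = 9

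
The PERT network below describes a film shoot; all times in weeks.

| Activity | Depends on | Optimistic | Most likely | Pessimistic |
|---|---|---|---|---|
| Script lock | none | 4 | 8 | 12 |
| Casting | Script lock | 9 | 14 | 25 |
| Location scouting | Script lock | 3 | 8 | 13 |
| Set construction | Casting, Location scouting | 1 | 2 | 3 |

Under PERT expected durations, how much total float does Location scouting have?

te_Script lock = (4 + 4·8 + 12)/6 = 48/6 = 8
te_Casting = (9 + 4·14 + 25)/6 = 90/6 = 15
te_Location scouting = (3 + 4·8 + 13)/6 = 48/6 = 8
te_Set construction = (1 + 4·2 + 3)/6 = 12/6 = 2

Forward pass:
ES_Script lock = 0; EF_Script lock = 8
ES_Casting = 8; EF_Casting = 8+15 = 23
ES_Location scouting = 8; EF_Location scouting = 8+8 = 16
ES_Set construction = max(EF_Casting=23, EF_Location scouting=16) = 23; EF_Set construction = 23+2 = 25
Expected project duration μ = 25 weeks. Critical path: Script lock → Casting → Set construction.

Backward pass:
LF_Set construction = 25; LS_Set construction = 25−2 = 23
LF_Location scouting = LS_Set construction = 23; LS_Location scouting = 23−8 = 15
LF_Casting = LS_Set construction = 23; LS_Casting = 23−15 = 8
LF_Script lock = min(LS_Casting=8, LS_Location scouting=15) = 8; LS_Script lock = 8−8 = 0
Slack_Location scouting = LS_Location scouting − ES_Location scouting = 15 − 8 = 7

7 weeks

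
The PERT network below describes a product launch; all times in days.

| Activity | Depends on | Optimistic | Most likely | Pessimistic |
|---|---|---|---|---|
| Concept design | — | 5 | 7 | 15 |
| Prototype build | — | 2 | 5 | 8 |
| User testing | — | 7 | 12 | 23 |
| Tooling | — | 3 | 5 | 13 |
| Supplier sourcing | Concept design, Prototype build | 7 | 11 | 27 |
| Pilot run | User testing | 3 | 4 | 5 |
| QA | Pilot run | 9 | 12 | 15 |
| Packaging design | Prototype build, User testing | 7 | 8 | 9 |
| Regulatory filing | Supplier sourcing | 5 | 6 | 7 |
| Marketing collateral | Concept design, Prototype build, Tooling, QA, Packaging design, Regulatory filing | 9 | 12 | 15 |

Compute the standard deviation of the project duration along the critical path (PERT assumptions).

te_Concept design = (5 + 4·7 + 15)/6 = 48/6 = 8; σ²_Concept design = ((15−5)/6)² = 2.778
te_Prototype build = (2 + 4·5 + 8)/6 = 30/6 = 5; σ²_Prototype build = ((8−2)/6)² = 1.000
te_User testing = (7 + 4·12 + 23)/6 = 78/6 = 13; σ²_User testing = ((23−7)/6)² = 7.111
te_Tooling = (3 + 4·5 + 13)/6 = 36/6 = 6; σ²_Tooling = ((13−3)/6)² = 2.778
te_Supplier sourcing = (7 + 4·11 + 27)/6 = 78/6 = 13; σ²_Supplier sourcing = ((27−7)/6)² = 11.111
te_Pilot run = (3 + 4·4 + 5)/6 = 24/6 = 4; σ²_Pilot run = ((5−3)/6)² = 0.111
te_QA = (9 + 4·12 + 15)/6 = 72/6 = 12; σ²_QA = ((15−9)/6)² = 1.000
te_Packaging design = (7 + 4·8 + 9)/6 = 48/6 = 8; σ²_Packaging design = ((9−7)/6)² = 0.111
te_Regulatory filing = (5 + 4·6 + 7)/6 = 36/6 = 6; σ²_Regulatory filing = ((7−5)/6)² = 0.111
te_Marketing collateral = (9 + 4·12 + 15)/6 = 72/6 = 12; σ²_Marketing collateral = ((15−9)/6)² = 1.000

Forward pass:
ES_Concept design = 0; EF_Concept design = 8
ES_Prototype build = 0; EF_Prototype build = 5
ES_User testing = 0; EF_User testing = 13
ES_Tooling = 0; EF_Tooling = 6
ES_Supplier sourcing = max(EF_Concept design=8, EF_Prototype build=5) = 8; EF_Supplier sourcing = 8+13 = 21
ES_Pilot run = 13; EF_Pilot run = 13+4 = 17
ES_QA = 17; EF_QA = 17+12 = 29
ES_Packaging design = max(EF_Prototype build=5, EF_User testing=13) = 13; EF_Packaging design = 13+8 = 21
ES_Regulatory filing = 21; EF_Regulatory filing = 21+6 = 27
ES_Marketing collateral = max(EF_Concept design=8, EF_Prototype build=5, EF_Tooling=6, EF_QA=29, EF_Packaging design=21, EF_Regulatory filing=27) = 29; EF_Marketing collateral = 29+12 = 41
Expected project duration μ = 41 days. Critical path: User testing → Pilot run → QA → Marketing collateral.

Variance along critical path = 7.111 + 0.111 + 1.000 + 1.000 = 9.222
σ = √9.222 = 3.037 days

3.04 days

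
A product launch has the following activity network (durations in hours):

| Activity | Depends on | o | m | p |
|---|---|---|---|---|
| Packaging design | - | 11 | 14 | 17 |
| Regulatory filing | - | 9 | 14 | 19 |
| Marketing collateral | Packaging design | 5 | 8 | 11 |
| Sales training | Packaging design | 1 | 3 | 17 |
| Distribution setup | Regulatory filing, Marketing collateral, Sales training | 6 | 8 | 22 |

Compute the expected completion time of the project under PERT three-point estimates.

32 hours

te_Packaging design = (11 + 4·14 + 17)/6 = 84/6 = 14
te_Regulatory filing = (9 + 4·14 + 19)/6 = 84/6 = 14
te_Marketing collateral = (5 + 4·8 + 11)/6 = 48/6 = 8
te_Sales training = (1 + 4·3 + 17)/6 = 30/6 = 5
te_Distribution setup = (6 + 4·8 + 22)/6 = 60/6 = 10

Forward pass:
ES_Packaging design = 0; EF_Packaging design = 14
ES_Regulatory filing = 0; EF_Regulatory filing = 14
ES_Marketing collateral = 14; EF_Marketing collateral = 14+8 = 22
ES_Sales training = 14; EF_Sales training = 14+5 = 19
ES_Distribution setup = max(EF_Regulatory filing=14, EF_Marketing collateral=22, EF_Sales training=19) = 22; EF_Distribution setup = 22+10 = 32
Expected project duration μ = 32 hours. Critical path: Packaging design → Marketing collateral → Distribution setup.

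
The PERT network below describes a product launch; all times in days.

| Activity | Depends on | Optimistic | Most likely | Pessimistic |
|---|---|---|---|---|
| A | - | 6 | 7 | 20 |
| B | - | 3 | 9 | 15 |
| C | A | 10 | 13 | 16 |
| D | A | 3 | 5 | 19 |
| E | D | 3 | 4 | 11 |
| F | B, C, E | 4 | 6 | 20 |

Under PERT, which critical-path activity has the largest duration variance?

F

te_A = (6 + 4·7 + 20)/6 = 54/6 = 9; σ²_A = ((20−6)/6)² = 5.444
te_B = (3 + 4·9 + 15)/6 = 54/6 = 9; σ²_B = ((15−3)/6)² = 4.000
te_C = (10 + 4·13 + 16)/6 = 78/6 = 13; σ²_C = ((16−10)/6)² = 1.000
te_D = (3 + 4·5 + 19)/6 = 42/6 = 7; σ²_D = ((19−3)/6)² = 7.111
te_E = (3 + 4·4 + 11)/6 = 30/6 = 5; σ²_E = ((11−3)/6)² = 1.778
te_F = (4 + 4·6 + 20)/6 = 48/6 = 8; σ²_F = ((20−4)/6)² = 7.111

Forward pass:
ES_A = 0; EF_A = 9
ES_B = 0; EF_B = 9
ES_C = 9; EF_C = 9+13 = 22
ES_D = 9; EF_D = 9+7 = 16
ES_E = 16; EF_E = 16+5 = 21
ES_F = max(EF_B=9, EF_C=22, EF_E=21) = 22; EF_F = 22+8 = 30
Expected project duration μ = 30 days. Critical path: A → C → F.

Variances on critical path: σ²_A=5.444, σ²_C=1.000, σ²_F=7.111.
Largest is σ²_F = 7.111.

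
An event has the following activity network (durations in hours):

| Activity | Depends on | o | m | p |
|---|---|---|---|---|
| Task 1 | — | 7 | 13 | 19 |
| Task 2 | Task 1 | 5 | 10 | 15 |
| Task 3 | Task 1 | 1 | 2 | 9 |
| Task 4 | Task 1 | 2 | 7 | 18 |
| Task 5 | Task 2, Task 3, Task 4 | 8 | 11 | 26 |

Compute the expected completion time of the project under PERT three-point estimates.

te_Task 1 = (7 + 4·13 + 19)/6 = 78/6 = 13
te_Task 2 = (5 + 4·10 + 15)/6 = 60/6 = 10
te_Task 3 = (1 + 4·2 + 9)/6 = 18/6 = 3
te_Task 4 = (2 + 4·7 + 18)/6 = 48/6 = 8
te_Task 5 = (8 + 4·11 + 26)/6 = 78/6 = 13

Forward pass:
ES_Task 1 = 0; EF_Task 1 = 13
ES_Task 2 = 13; EF_Task 2 = 13+10 = 23
ES_Task 3 = 13; EF_Task 3 = 13+3 = 16
ES_Task 4 = 13; EF_Task 4 = 13+8 = 21
ES_Task 5 = max(EF_Task 2=23, EF_Task 3=16, EF_Task 4=21) = 23; EF_Task 5 = 23+13 = 36
Expected project duration μ = 36 hours. Critical path: Task 1 → Task 2 → Task 5.

36 hours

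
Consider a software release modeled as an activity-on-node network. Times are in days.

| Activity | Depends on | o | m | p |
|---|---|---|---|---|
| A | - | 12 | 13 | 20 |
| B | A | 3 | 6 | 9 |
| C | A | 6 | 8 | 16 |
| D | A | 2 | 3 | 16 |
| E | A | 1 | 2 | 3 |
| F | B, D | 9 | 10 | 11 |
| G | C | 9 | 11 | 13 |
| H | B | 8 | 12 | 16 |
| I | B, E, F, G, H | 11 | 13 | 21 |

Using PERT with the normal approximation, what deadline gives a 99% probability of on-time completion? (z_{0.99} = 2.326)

54.5 days

te_A = (12 + 4·13 + 20)/6 = 84/6 = 14; σ²_A = ((20−12)/6)² = 1.778
te_B = (3 + 4·6 + 9)/6 = 36/6 = 6; σ²_B = ((9−3)/6)² = 1.000
te_C = (6 + 4·8 + 16)/6 = 54/6 = 9; σ²_C = ((16−6)/6)² = 2.778
te_D = (2 + 4·3 + 16)/6 = 30/6 = 5; σ²_D = ((16−2)/6)² = 5.444
te_E = (1 + 4·2 + 3)/6 = 12/6 = 2; σ²_E = ((3−1)/6)² = 0.111
te_F = (9 + 4·10 + 11)/6 = 60/6 = 10; σ²_F = ((11−9)/6)² = 0.111
te_G = (9 + 4·11 + 13)/6 = 66/6 = 11; σ²_G = ((13−9)/6)² = 0.444
te_H = (8 + 4·12 + 16)/6 = 72/6 = 12; σ²_H = ((16−8)/6)² = 1.778
te_I = (11 + 4·13 + 21)/6 = 84/6 = 14; σ²_I = ((21−11)/6)² = 2.778

Forward pass:
ES_A = 0; EF_A = 14
ES_B = 14; EF_B = 14+6 = 20
ES_C = 14; EF_C = 14+9 = 23
ES_D = 14; EF_D = 14+5 = 19
ES_E = 14; EF_E = 14+2 = 16
ES_F = max(EF_B=20, EF_D=19) = 20; EF_F = 20+10 = 30
ES_G = 23; EF_G = 23+11 = 34
ES_H = 20; EF_H = 20+12 = 32
ES_I = max(EF_B=20, EF_E=16, EF_F=30, EF_G=34, EF_H=32) = 34; EF_I = 34+14 = 48
Expected project duration μ = 48 days. Critical path: A → C → G → I.

Variance along critical path = 1.778 + 2.778 + 0.444 + 2.778 = 7.778; σ = 2.789 days.
D = μ + z·σ = 48 + 2.326·2.789 = 54.5 days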